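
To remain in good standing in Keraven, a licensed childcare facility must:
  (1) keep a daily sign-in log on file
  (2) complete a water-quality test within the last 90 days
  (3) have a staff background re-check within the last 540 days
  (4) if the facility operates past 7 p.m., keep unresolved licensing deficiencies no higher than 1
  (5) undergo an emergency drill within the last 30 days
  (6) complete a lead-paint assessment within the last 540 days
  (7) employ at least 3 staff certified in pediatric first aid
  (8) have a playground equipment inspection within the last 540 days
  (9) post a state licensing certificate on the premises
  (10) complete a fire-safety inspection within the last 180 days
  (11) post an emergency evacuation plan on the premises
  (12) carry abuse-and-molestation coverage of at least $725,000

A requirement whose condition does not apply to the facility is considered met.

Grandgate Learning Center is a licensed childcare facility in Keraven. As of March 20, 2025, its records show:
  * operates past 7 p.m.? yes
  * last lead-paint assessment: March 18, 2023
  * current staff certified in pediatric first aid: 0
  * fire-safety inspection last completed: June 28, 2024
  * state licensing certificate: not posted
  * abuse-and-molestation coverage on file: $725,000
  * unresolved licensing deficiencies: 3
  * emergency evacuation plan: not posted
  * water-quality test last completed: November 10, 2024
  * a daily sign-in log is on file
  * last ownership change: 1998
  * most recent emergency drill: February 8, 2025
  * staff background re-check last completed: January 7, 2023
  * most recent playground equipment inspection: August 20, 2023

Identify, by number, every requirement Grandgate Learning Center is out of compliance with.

1. daily sign-in log present → met
2. water-quality test 130 days ago vs limit 90 → not met
3. staff background re-check 803 days ago vs limit 540 → not met
4. condition 'operates past 7 p.m.' holds; unresolved licensing deficiencies 3 > 1 → not met
5. emergency drill 40 days ago vs limit 30 → not met
6. lead-paint assessment 733 days ago vs limit 540 → not met
7. staff certified in pediatric first aid 0 < 3 → not met
8. playground equipment inspection 578 days ago vs limit 540 → not met
9. state licensing certificate absent → not met
10. fire-safety inspection 265 days ago vs limit 180 → not met
11. emergency evacuation plan absent → not met
12. abuse-and-molestation coverage $725,000 ≥ $725,000 → met
Not met: 2, 3, 4, 5, 6, 7, 8, 9, 10, 11

2, 3, 4, 5, 6, 7, 8, 9, 10, 11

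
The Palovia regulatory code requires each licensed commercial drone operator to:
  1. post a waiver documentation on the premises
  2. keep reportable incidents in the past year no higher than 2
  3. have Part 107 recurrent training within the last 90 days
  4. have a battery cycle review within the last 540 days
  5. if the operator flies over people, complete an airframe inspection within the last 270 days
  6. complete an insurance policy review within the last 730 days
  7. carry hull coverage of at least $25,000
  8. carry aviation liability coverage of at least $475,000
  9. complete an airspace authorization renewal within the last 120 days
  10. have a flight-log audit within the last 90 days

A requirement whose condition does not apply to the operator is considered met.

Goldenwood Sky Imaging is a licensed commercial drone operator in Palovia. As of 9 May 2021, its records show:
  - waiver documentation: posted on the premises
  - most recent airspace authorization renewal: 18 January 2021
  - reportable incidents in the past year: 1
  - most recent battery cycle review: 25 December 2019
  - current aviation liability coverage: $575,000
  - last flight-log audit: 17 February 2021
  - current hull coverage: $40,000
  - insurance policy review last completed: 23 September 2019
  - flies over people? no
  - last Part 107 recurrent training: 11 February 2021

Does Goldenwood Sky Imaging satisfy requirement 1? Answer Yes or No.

1. waiver documentation present → met

Yes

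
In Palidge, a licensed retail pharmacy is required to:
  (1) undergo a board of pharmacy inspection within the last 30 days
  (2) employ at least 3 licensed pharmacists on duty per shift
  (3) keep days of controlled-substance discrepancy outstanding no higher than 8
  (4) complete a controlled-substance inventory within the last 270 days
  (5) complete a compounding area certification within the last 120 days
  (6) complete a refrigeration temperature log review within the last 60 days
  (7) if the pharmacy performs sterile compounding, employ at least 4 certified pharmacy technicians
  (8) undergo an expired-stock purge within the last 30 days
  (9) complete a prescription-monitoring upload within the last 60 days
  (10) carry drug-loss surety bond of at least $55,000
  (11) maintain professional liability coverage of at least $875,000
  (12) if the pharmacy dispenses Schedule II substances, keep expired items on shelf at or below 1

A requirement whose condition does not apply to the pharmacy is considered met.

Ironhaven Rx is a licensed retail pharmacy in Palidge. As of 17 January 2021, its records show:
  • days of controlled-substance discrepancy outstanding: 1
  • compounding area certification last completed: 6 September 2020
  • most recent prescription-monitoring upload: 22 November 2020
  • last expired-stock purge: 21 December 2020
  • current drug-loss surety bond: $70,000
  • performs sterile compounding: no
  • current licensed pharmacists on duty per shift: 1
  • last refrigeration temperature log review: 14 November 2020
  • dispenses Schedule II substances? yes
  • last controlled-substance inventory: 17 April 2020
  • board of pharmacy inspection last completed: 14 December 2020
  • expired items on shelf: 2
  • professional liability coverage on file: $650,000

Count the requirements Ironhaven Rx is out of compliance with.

7

1. board of pharmacy inspection 34 days ago vs limit 30 → not met
2. licensed pharmacists on duty per shift 1 < 3 → not met
3. days of controlled-substance discrepancy outstanding 1 ≤ 8 → met
4. controlled-substance inventory 275 days ago vs limit 270 → not met
5. compounding area certification 133 days ago vs limit 120 → not met
6. refrigeration temperature log review 64 days ago vs limit 60 → not met
7. condition 'performs sterile compounding' does not hold → requirement n/a → met
8. expired-stock purge 27 days ago vs limit 30 → met
9. prescription-monitoring upload 56 days ago vs limit 60 → met
10. drug-loss surety bond $70,000 ≥ $55,000 → met
11. professional liability coverage $650,000 < $875,000 → not met
12. condition 'dispenses Schedule II substances' holds; expired items on shelf 2 > 1 → not met
Not met: 7 of 12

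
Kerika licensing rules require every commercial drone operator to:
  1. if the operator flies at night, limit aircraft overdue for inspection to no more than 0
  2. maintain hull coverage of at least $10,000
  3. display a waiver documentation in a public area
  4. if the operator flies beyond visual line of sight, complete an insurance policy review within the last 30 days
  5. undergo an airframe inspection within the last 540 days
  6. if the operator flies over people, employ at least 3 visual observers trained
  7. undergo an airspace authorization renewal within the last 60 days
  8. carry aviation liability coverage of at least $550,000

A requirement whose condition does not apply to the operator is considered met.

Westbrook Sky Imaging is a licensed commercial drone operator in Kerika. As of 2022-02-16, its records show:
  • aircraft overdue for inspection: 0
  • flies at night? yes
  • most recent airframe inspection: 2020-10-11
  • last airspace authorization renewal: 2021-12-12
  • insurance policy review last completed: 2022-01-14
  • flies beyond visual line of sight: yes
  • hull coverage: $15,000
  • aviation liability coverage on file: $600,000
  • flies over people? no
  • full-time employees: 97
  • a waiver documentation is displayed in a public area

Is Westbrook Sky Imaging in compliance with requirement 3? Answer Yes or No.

Yes

3. waiver documentation present → met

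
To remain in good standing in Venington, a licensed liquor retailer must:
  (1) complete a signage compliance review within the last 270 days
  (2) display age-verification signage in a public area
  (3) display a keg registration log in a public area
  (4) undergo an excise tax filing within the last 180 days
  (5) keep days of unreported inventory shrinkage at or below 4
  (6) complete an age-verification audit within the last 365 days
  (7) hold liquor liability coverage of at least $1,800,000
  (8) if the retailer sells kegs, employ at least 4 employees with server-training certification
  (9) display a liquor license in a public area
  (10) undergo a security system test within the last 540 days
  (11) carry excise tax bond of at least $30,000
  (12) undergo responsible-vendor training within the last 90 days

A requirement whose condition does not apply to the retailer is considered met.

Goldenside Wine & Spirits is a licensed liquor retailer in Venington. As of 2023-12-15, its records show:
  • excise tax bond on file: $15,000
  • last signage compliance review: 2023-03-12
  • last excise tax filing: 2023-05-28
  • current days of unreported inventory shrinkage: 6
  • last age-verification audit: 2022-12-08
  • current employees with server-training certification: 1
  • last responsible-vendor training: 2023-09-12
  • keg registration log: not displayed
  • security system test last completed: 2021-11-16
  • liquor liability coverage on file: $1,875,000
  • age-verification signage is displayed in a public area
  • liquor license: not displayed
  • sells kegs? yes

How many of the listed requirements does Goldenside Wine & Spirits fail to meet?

10

1. signage compliance review 278 days ago vs limit 270 → not met
2. age-verification signage present → met
3. keg registration log absent → not met
4. excise tax filing 201 days ago vs limit 180 → not met
5. days of unreported inventory shrinkage 6 > 4 → not met
6. age-verification audit 372 days ago vs limit 365 → not met
7. liquor liability coverage $1,875,000 ≥ $1,800,000 → met
8. condition 'sells kegs' holds; employees with server-training certification 1 < 4 → not met
9. liquor license absent → not met
10. security system test 759 days ago vs limit 540 → not met
11. excise tax bond $15,000 < $30,000 → not met
12. responsible-vendor training 94 days ago vs limit 90 → not met
Not met: 10 of 12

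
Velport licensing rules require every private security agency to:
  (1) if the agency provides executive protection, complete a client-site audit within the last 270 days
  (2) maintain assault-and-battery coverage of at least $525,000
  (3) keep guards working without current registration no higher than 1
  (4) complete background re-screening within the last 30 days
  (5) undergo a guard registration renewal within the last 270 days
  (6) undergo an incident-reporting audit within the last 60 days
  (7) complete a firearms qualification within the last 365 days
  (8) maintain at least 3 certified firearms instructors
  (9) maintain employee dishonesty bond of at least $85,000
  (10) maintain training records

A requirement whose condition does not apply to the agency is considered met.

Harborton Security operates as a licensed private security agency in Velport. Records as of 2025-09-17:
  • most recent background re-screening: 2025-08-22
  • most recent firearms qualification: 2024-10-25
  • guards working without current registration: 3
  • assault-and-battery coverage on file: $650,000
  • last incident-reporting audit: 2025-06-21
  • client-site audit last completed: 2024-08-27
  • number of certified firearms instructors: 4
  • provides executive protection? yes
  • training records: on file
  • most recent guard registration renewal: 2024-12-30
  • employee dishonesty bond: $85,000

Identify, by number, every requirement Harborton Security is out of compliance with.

1. condition 'provides executive protection' holds; client-site audit 386 days ago vs limit 270 → not met
2. assault-and-battery coverage $650,000 ≥ $525,000 → met
3. guards working without current registration 3 > 1 → not met
4. background re-screening 26 days ago vs limit 30 → met
5. guard registration renewal 261 days ago vs limit 270 → met
6. incident-reporting audit 88 days ago vs limit 60 → not met
7. firearms qualification 327 days ago vs limit 365 → met
8. certified firearms instructors 4 ≥ 3 → met
9. employee dishonesty bond $85,000 ≥ $85,000 → met
10. training records present → met
Not met: 1, 3, 6

1, 3, 6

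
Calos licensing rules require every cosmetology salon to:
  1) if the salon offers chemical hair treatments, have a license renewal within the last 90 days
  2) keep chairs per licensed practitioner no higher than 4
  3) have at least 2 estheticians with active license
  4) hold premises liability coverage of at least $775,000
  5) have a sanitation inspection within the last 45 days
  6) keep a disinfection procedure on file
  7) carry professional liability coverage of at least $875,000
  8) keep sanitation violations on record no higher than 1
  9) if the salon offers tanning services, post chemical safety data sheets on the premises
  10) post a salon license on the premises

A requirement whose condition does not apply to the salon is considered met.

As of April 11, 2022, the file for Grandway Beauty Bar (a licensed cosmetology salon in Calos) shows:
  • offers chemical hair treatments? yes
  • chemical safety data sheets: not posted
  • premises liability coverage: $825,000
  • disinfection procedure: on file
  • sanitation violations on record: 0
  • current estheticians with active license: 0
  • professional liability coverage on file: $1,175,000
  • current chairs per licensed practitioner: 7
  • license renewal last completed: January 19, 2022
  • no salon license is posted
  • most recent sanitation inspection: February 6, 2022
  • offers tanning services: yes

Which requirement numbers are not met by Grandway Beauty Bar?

2, 3, 5, 9, 10

1. condition 'offers chemical hair treatments' holds; license renewal 82 days ago vs limit 90 → met
2. chairs per licensed practitioner 7 > 4 → not met
3. estheticians with active license 0 < 2 → not met
4. premises liability coverage $825,000 ≥ $775,000 → met
5. sanitation inspection 64 days ago vs limit 45 → not met
6. disinfection procedure present → met
7. professional liability coverage $1,175,000 ≥ $875,000 → met
8. sanitation violations on record 0 ≤ 1 → met
9. condition 'offers tanning services' holds; chemical safety data sheets absent → not met
10. salon license absent → not met
Not met: 2, 3, 5, 9, 10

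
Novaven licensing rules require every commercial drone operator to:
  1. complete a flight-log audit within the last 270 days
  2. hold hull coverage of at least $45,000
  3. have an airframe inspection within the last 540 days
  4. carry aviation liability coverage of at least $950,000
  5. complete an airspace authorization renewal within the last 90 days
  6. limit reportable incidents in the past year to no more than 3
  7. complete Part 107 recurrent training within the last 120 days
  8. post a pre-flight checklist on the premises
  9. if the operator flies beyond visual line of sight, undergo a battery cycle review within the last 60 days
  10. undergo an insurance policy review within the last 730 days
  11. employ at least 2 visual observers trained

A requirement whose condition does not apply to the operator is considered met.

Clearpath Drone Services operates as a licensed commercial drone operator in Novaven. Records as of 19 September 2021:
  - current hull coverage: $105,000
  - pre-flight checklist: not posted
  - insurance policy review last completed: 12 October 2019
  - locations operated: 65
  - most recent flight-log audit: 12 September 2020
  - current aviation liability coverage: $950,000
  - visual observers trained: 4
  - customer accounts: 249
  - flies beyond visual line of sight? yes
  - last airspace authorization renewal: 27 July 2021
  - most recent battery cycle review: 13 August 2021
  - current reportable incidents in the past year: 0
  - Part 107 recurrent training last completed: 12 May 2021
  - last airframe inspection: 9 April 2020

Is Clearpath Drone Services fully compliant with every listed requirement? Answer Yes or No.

1. flight-log audit 372 days ago vs limit 270 → not met
2. hull coverage $105,000 ≥ $45,000 → met
3. airframe inspection 528 days ago vs limit 540 → met
4. aviation liability coverage $950,000 ≥ $950,000 → met
5. airspace authorization renewal 54 days ago vs limit 90 → met
6. reportable incidents in the past year 0 ≤ 3 → met
7. Part 107 recurrent training 130 days ago vs limit 120 → not met
8. pre-flight checklist absent → not met
9. condition 'flies beyond visual line of sight' holds; battery cycle review 37 days ago vs limit 60 → met
10. insurance policy review 708 days ago vs limit 730 → met
11. visual observers trained 4 ≥ 2 → met
Not met: 1, 7, 8

No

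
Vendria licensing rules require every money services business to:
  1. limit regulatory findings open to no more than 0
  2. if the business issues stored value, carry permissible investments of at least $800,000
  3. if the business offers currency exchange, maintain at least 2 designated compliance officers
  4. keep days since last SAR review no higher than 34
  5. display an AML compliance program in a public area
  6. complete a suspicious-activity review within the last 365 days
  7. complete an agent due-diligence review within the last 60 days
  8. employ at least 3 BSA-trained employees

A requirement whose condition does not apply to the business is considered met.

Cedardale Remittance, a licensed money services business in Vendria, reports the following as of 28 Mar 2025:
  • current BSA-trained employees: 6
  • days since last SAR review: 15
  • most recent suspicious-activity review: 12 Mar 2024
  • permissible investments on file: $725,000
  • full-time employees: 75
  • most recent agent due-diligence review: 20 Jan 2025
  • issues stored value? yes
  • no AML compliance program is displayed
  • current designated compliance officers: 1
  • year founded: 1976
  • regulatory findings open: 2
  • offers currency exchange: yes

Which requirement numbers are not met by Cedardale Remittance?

1. regulatory findings open 2 > 0 → not met
2. condition 'issues stored value' holds; permissible investments $725,000 < $800,000 → not met
3. condition 'offers currency exchange' holds; designated compliance officers 1 < 2 → not met
4. days since last SAR review 15 ≤ 34 → met
5. AML compliance program absent → not met
6. suspicious-activity review 381 days ago vs limit 365 → not met
7. agent due-diligence review 67 days ago vs limit 60 → not met
8. BSA-trained employees 6 ≥ 3 → met
Not met: 1, 2, 3, 5, 6, 7

1, 2, 3, 5, 6, 7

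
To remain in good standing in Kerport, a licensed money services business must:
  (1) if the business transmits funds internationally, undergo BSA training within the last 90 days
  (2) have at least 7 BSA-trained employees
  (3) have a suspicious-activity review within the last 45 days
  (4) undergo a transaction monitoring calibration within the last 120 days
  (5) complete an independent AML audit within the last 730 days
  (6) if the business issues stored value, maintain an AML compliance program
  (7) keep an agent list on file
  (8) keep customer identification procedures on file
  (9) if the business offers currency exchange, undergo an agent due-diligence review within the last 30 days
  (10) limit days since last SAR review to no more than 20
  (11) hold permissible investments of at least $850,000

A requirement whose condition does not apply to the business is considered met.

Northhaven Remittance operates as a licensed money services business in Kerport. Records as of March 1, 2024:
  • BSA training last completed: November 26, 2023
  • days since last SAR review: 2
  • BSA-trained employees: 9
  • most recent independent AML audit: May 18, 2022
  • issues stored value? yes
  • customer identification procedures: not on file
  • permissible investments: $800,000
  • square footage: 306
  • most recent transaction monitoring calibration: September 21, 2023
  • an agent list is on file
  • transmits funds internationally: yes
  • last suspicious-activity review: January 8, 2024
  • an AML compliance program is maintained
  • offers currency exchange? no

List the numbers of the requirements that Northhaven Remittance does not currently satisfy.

1. condition 'transmits funds internationally' holds; BSA training 96 days ago vs limit 90 → not met
2. BSA-trained employees 9 ≥ 7 → met
3. suspicious-activity review 53 days ago vs limit 45 → not met
4. transaction monitoring calibration 162 days ago vs limit 120 → not met
5. independent AML audit 653 days ago vs limit 730 → met
6. condition 'issues stored value' holds; AML compliance program present → met
7. agent list present → met
8. customer identification procedures absent → not met
9. condition 'offers currency exchange' does not hold → requirement n/a → met
10. days since last SAR review 2 ≤ 20 → met
11. permissible investments $800,000 < $850,000 → not met
Not met: 1, 3, 4, 8, 11

1, 3, 4, 8, 11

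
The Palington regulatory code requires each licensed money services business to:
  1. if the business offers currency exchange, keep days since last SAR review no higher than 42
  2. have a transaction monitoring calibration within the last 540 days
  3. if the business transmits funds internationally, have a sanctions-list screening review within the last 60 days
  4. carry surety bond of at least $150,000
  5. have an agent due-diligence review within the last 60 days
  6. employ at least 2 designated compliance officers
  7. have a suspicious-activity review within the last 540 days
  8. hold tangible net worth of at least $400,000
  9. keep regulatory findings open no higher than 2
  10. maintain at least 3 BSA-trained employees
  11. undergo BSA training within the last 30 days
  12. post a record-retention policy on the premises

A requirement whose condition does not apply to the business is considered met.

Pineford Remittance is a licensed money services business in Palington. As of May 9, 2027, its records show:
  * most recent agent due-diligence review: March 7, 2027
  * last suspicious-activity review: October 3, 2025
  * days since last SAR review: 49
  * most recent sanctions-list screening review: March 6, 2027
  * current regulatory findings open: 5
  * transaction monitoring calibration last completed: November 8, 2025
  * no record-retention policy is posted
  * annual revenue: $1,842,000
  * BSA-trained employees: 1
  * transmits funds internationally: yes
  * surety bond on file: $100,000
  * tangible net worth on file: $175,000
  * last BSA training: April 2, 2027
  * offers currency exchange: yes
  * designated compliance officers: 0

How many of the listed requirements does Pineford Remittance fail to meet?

1. condition 'offers currency exchange' holds; days since last SAR review 49 > 42 → not met
2. transaction monitoring calibration 547 days ago vs limit 540 → not met
3. condition 'transmits funds internationally' holds; sanctions-list screening review 64 days ago vs limit 60 → not met
4. surety bond $100,000 < $150,000 → not met
5. agent due-diligence review 63 days ago vs limit 60 → not met
6. designated compliance officers 0 < 2 → not met
7. suspicious-activity review 583 days ago vs limit 540 → not met
8. tangible net worth $175,000 < $400,000 → not met
9. regulatory findings open 5 > 2 → not met
10. BSA-trained employees 1 < 3 → not met
11. BSA training 37 days ago vs limit 30 → not met
12. record-retention policy absent → not met
Not met: 12 of 12

12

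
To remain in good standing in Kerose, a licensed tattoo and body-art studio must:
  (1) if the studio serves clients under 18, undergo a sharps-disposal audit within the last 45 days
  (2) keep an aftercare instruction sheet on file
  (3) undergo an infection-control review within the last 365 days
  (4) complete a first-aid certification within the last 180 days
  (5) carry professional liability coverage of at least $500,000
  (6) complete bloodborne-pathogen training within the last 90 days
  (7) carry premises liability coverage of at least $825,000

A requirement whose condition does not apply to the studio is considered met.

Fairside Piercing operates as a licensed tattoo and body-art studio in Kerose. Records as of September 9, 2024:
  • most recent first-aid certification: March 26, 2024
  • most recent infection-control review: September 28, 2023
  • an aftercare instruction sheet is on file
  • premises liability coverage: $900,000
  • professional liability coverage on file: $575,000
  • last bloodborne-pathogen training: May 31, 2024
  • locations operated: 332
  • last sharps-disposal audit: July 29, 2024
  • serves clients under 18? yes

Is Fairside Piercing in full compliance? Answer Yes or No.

No

1. condition 'serves clients under 18' holds; sharps-disposal audit 42 days ago vs limit 45 → met
2. aftercare instruction sheet present → met
3. infection-control review 347 days ago vs limit 365 → met
4. first-aid certification 167 days ago vs limit 180 → met
5. professional liability coverage $575,000 ≥ $500,000 → met
6. bloodborne-pathogen training 101 days ago vs limit 90 → not met
7. premises liability coverage $900,000 ≥ $825,000 → met
Not met: 6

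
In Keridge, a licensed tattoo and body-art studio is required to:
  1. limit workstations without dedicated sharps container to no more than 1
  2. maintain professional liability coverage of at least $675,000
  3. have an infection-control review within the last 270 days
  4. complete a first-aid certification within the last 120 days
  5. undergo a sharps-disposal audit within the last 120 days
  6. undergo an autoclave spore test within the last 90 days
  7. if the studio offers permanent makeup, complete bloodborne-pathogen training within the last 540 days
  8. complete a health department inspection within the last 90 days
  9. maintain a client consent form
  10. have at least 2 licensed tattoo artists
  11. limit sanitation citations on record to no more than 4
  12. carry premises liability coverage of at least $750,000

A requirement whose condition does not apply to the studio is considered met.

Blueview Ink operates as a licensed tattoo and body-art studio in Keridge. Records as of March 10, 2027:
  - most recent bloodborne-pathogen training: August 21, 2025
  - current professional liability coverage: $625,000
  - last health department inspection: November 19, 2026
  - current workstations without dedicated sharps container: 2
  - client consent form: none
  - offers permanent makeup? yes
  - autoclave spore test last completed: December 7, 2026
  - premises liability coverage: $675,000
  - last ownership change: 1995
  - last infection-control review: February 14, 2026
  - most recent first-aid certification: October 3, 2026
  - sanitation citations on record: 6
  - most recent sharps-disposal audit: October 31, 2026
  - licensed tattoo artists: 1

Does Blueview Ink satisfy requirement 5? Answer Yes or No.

5. sharps-disposal audit 130 days ago vs limit 120 → not met

No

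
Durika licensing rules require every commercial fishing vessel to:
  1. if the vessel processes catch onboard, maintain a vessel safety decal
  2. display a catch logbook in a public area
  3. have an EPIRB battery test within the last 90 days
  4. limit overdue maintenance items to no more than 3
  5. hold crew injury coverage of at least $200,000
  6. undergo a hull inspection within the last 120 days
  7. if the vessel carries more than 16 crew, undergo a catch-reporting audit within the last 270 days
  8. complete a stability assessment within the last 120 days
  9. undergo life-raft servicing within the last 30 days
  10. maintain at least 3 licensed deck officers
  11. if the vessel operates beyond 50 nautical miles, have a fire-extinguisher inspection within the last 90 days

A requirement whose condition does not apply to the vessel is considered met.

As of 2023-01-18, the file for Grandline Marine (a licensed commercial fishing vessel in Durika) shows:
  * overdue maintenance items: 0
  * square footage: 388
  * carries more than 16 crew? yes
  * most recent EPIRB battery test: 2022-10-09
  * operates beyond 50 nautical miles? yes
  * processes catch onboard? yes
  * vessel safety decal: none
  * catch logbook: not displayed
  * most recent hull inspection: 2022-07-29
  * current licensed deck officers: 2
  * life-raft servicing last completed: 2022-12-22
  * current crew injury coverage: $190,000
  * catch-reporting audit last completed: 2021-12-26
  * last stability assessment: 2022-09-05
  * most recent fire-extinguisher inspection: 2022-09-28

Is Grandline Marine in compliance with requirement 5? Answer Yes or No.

No

5. crew injury coverage $190,000 < $200,000 → not met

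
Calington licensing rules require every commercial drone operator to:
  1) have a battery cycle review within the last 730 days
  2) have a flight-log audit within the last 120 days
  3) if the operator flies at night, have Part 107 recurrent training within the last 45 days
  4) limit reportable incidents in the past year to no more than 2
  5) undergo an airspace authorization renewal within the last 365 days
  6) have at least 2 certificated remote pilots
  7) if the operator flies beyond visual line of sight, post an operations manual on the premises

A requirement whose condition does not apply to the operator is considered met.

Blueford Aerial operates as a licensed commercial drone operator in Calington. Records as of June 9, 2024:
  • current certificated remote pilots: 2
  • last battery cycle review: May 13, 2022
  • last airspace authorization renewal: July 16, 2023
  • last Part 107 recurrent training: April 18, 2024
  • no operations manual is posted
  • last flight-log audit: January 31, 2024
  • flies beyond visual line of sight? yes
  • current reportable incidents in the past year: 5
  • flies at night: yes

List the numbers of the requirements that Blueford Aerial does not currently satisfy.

1. battery cycle review 758 days ago vs limit 730 → not met
2. flight-log audit 130 days ago vs limit 120 → not met
3. condition 'flies at night' holds; Part 107 recurrent training 52 days ago vs limit 45 → not met
4. reportable incidents in the past year 5 > 2 → not met
5. airspace authorization renewal 329 days ago vs limit 365 → met
6. certificated remote pilots 2 ≥ 2 → met
7. condition 'flies beyond visual line of sight' holds; operations manual absent → not met
Not met: 1, 2, 3, 4, 7

1, 2, 3, 4, 7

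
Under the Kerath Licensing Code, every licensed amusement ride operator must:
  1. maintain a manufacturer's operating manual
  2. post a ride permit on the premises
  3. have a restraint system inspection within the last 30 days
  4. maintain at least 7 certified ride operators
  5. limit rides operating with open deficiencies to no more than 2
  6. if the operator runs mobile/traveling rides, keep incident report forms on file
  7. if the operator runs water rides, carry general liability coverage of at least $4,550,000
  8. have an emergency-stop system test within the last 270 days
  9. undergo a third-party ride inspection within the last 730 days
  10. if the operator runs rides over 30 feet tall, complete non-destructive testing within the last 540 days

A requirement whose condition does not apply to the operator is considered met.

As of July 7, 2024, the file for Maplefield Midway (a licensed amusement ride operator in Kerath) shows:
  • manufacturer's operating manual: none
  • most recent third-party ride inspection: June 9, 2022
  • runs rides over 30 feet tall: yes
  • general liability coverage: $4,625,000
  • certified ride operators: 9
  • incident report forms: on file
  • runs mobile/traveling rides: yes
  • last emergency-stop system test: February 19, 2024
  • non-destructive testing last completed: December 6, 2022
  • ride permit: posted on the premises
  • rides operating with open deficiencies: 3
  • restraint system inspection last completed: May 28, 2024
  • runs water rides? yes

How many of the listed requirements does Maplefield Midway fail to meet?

1. manufacturer's operating manual absent → not met
2. ride permit present → met
3. restraint system inspection 40 days ago vs limit 30 → not met
4. certified ride operators 9 ≥ 7 → met
5. rides operating with open deficiencies 3 > 2 → not met
6. condition 'runs mobile/traveling rides' holds; incident report forms present → met
7. condition 'runs water rides' holds; general liability coverage $4,625,000 ≥ $4,550,000 → met
8. emergency-stop system test 139 days ago vs limit 270 → met
9. third-party ride inspection 759 days ago vs limit 730 → not met
10. condition 'runs rides over 30 feet tall' holds; non-destructive testing 579 days ago vs limit 540 → not met
Not met: 5 of 10

5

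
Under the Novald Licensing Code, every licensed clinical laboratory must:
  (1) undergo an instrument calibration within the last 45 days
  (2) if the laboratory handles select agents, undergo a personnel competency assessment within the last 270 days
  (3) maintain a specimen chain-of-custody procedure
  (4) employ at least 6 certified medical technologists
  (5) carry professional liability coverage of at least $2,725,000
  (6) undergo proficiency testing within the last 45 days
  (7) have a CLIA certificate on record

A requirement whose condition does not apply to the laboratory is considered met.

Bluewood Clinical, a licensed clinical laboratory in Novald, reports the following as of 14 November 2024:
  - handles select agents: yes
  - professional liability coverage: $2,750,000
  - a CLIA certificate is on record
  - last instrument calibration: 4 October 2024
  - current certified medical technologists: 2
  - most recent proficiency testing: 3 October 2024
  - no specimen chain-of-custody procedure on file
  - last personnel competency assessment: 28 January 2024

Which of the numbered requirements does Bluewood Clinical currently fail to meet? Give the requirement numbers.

1. instrument calibration 41 days ago vs limit 45 → met
2. condition 'handles select agents' holds; personnel competency assessment 291 days ago vs limit 270 → not met
3. specimen chain-of-custody procedure absent → not met
4. certified medical technologists 2 < 6 → not met
5. professional liability coverage $2,750,000 ≥ $2,725,000 → met
6. proficiency testing 42 days ago vs limit 45 → met
7. CLIA certificate present → met
Not met: 2, 3, 4

2, 3, 4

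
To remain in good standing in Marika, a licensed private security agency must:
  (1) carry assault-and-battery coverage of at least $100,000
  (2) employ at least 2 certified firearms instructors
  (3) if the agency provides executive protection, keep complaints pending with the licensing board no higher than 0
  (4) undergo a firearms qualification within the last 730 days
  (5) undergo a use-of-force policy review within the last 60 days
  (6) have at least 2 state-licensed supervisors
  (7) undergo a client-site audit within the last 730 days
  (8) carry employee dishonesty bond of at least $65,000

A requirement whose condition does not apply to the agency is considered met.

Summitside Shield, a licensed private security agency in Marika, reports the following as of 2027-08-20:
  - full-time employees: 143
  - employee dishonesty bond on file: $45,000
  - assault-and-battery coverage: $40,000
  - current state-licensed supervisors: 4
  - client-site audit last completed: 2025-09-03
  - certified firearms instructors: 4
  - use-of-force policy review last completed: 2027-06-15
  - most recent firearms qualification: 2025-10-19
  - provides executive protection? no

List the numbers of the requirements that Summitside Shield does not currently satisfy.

1, 5, 8

1. assault-and-battery coverage $40,000 < $100,000 → not met
2. certified firearms instructors 4 ≥ 2 → met
3. condition 'provides executive protection' does not hold → requirement n/a → met
4. firearms qualification 670 days ago vs limit 730 → met
5. use-of-force policy review 66 days ago vs limit 60 → not met
6. state-licensed supervisors 4 ≥ 2 → met
7. client-site audit 716 days ago vs limit 730 → met
8. employee dishonesty bond $45,000 < $65,000 → not met
Not met: 1, 5, 8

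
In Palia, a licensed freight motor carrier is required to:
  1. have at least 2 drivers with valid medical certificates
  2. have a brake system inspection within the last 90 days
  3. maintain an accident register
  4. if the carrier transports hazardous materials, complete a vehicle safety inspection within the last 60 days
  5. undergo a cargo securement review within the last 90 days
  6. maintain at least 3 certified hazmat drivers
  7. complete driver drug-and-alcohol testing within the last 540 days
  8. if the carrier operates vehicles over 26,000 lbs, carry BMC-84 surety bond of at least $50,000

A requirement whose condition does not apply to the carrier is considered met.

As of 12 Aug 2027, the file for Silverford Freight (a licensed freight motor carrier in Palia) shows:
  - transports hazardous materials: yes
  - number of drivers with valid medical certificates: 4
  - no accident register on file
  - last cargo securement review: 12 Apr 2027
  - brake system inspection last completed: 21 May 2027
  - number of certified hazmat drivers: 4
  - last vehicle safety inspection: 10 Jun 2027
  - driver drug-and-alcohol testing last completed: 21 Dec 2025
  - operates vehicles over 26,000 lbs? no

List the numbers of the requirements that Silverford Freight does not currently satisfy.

1. drivers with valid medical certificates 4 ≥ 2 → met
2. brake system inspection 83 days ago vs limit 90 → met
3. accident register absent → not met
4. condition 'transports hazardous materials' holds; vehicle safety inspection 63 days ago vs limit 60 → not met
5. cargo securement review 122 days ago vs limit 90 → not met
6. certified hazmat drivers 4 ≥ 3 → met
7. driver drug-and-alcohol testing 599 days ago vs limit 540 → not met
8. condition 'operates vehicles over 26,000 lbs' does not hold → requirement n/a → met
Not met: 3, 4, 5, 7

3, 4, 5, 7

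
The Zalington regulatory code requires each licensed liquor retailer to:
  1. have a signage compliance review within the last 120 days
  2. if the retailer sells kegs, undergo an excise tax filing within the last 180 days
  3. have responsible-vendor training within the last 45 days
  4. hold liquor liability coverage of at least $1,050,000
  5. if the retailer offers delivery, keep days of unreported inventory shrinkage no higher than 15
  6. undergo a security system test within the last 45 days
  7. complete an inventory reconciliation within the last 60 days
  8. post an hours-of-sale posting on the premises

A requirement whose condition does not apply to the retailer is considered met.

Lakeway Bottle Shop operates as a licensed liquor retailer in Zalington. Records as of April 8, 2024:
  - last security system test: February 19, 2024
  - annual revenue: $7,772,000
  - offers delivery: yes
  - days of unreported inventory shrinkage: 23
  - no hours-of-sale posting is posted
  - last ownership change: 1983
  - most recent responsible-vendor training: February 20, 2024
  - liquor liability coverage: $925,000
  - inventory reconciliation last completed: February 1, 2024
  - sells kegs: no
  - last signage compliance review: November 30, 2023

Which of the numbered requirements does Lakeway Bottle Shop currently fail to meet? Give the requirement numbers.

1, 3, 4, 5, 6, 7, 8

1. signage compliance review 130 days ago vs limit 120 → not met
2. condition 'sells kegs' does not hold → requirement n/a → met
3. responsible-vendor training 48 days ago vs limit 45 → not met
4. liquor liability coverage $925,000 < $1,050,000 → not met
5. condition 'offers delivery' holds; days of unreported inventory shrinkage 23 > 15 → not met
6. security system test 49 days ago vs limit 45 → not met
7. inventory reconciliation 67 days ago vs limit 60 → not met
8. hours-of-sale posting absent → not met
Not met: 1, 3, 4, 5, 6, 7, 8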